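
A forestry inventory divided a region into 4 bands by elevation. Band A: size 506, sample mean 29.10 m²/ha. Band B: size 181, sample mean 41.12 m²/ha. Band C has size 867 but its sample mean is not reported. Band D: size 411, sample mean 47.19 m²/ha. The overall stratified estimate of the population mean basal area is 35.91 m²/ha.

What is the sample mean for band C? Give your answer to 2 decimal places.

33.45

N = 506 + 181 + 867 + 411 = 1965.
Overall total = μ·N = 35.91·1965 = 70563.15.
Subtract the known strata: 506·29.10 + 181·41.12 + 411·47.19 = 41562.41.
Remaining total for band C: 70563.15 − 41562.41 = 29000.74.
Divide by its size: 29000.74 / 867 = 33.4495... → 33.45.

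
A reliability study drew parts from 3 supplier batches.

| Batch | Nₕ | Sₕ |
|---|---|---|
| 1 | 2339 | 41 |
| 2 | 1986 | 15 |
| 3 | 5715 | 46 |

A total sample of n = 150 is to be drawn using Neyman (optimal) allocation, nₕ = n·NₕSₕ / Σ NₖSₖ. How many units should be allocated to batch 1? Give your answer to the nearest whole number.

37

Σ NₕSₕ = 2339·41 + 1986·15 + 5715·46 = 388579.
Share for 1: 95899/388579 = 0.24679.
n_1 = 150 × 0.24679 = 37.019... → 37.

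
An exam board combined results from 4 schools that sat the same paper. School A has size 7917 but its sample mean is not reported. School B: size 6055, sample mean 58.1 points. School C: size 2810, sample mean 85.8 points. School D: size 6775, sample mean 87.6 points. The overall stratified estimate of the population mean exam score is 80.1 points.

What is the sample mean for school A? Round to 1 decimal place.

88.5

Σ Nₕx̄ₕ = N·μ, so 7917·x̄_A = 23557·80.1 − (6055·58.1 + 2810·85.8 + 6775·87.6).
= 1886915.7 − 1186383.5 = 700532.2.
x̄_A = 700532.2 / 7917 = 88.485... → 88.5.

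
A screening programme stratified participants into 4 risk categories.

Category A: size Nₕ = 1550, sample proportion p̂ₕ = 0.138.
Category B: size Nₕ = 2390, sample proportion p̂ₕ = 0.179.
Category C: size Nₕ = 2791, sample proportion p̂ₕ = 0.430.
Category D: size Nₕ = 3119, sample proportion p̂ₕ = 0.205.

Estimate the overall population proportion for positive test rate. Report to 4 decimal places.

0.2519

Wₕ = Nₕ/N with N = 9850: 0.1574, 0.2426, 0.2834, 0.3166.
p̂_st = 0.1574·0.138 + 0.2426·0.179 + 0.2834·0.430 + 0.3166·0.205 ≈ 0.251902... → 0.2519.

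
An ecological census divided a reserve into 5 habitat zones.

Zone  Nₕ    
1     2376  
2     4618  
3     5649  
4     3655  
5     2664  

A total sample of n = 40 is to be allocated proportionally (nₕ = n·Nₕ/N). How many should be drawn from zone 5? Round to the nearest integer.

Share of zone 5 = 2664/18962 = 0.14049.
Allocate 40 × 0.14049 = 5.620... → 6.

6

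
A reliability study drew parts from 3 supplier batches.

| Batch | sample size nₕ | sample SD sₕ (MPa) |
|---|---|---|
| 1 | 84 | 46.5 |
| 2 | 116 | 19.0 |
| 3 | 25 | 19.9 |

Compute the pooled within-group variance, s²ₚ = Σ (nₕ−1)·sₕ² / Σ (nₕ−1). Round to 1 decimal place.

Degrees of freedom: 83 + 115 + 24 = 222.
Σ(nₕ−1)sₕ² = 83·2162.25 + 115·361 + 24·396.01 = 230485.99.
s²ₚ = 230485.99 / 222 = 1038.225... → 1038.2.

1038.2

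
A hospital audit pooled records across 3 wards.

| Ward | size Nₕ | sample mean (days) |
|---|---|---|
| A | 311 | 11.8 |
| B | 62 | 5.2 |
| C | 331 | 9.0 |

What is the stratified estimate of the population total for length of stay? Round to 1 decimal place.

6971.2

A: 311·11.8 = 3669.8
B: 62·5.2 = 322.4
C: 331·9.0 = 2979
τ̂ = Σ Nₕx̄ₕ = 6971.2.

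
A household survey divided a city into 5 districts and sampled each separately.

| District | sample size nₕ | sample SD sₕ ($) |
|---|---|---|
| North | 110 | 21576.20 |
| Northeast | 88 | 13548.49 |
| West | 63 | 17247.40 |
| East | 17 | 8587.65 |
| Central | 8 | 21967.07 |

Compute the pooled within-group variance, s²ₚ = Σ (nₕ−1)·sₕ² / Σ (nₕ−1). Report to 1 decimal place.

Degrees of freedom: 109 + 87 + 62 + 16 + 7 = 281.
Σ(nₕ−1)sₕ² = 109·465532406.44 + 87·183561581.2801 + 62·297472806.76 + 16·73747732.5225 + 7·482552164.3849 = 89714032763.503.
s²ₚ = 89714032763.503 / 281 = 319267020.511... → 319267020.5.

319267020.5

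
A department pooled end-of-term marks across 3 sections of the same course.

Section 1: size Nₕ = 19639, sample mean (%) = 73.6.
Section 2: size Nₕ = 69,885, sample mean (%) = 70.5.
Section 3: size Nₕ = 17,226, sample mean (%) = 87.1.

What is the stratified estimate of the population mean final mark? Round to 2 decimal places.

73.75

N = 106750; weights Wₕ = Nₕ/N = (0.1840, 0.6547, 0.1614).
x̄_st = Σ Wₕ·x̄ₕ = 0.1840·73.6 + 0.6547·70.5 + 0.1614·87.1 ≈ 73.7490...
→ 73.75.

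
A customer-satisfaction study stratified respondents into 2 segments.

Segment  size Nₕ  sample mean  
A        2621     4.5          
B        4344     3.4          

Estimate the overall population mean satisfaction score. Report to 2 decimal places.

N = 2621 + 4344 = 6965.
Overall mean = Σ (Nₕ/N)·x̄ₕ — weight by population share, not a simple average.
Σ Nₕx̄ₕ = 2621·4.5 + 4344·3.4 = 11794.5 + 14769.6 = 26564.1.
Divide by N: 26564.1 / 6965 = 3.8139... → 3.81.

3.81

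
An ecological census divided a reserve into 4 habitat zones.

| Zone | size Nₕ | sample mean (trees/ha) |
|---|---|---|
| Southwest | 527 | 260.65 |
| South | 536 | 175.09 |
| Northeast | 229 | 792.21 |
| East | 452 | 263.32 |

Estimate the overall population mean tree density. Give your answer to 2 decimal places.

x̄_st = (Σ Nₕx̄ₕ) / (Σ Nₕ) = (527·260.65 + 536·175.09 + 229·792.21 + 452·263.32) / 1744
= 531647.52 / 1744 = 304.8438... → 304.84.

304.84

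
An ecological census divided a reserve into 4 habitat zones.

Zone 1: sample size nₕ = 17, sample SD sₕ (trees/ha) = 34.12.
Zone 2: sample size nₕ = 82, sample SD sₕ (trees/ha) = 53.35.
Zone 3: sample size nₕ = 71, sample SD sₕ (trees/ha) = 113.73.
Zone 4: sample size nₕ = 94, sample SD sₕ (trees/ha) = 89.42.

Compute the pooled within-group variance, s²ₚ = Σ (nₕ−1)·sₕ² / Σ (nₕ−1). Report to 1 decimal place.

1: (17−1)·34.12² = 16·1164.1744 = 18626.7904
2: (82−1)·53.35² = 81·2846.2225 = 230544.0225
3: (71−1)·113.73² = 70·12934.5129 = 905415.903
4: (94−1)·89.42² = 93·7995.9364 = 743622.0852
Numerator = 1898208.8011; denominator = Σ(nₕ−1) = 260.
s²ₚ = 1898208.8011/260 = 7300.803... → 7300.8.

7300.8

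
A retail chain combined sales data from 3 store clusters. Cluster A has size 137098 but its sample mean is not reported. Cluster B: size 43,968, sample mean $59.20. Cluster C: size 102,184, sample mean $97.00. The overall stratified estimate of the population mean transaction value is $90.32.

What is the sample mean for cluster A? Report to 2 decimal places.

95.32

N = 137098 + 43968 + 102184 = 283250.
Overall total = μ·N = 90.32·283250 = 25583140.
Subtract the known strata: 43968·59.20 + 102184·97.00 = 12514753.6.
Remaining total for cluster A: 25583140 − 12514753.6 = 13068386.4.
Divide by its size: 13068386.4 / 137098 = 95.3215... → 95.32.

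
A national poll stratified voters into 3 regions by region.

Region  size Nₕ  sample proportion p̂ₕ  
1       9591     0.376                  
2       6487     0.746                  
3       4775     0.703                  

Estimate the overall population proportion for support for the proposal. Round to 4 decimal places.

N = 9591 + 6487 + 4775 = 20853.
Overall proportion = Σ (Nₕ/N)·p̂ₕ.
Σ Nₕp̂ₕ = 3606.216 + 4839.302 + 3356.825 = 11802.343.
11802.343 / 20853 = 0.565978... → 0.5660.

0.5660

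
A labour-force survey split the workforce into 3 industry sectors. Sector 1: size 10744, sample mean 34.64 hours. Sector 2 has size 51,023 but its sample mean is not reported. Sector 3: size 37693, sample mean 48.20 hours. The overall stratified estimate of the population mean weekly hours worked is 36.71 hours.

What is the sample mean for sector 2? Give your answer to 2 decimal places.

28.66

N = 10744 + 51023 + 37693 = 99460.
Overall total = μ·N = 36.71·99460 = 3651176.6.
Subtract the known strata: 10744·34.64 + 37693·48.20 = 2188974.76.
Remaining total for sector 2: 3651176.6 − 2188974.76 = 1462201.84.
Divide by its size: 1462201.84 / 51023 = 28.6577... → 28.66.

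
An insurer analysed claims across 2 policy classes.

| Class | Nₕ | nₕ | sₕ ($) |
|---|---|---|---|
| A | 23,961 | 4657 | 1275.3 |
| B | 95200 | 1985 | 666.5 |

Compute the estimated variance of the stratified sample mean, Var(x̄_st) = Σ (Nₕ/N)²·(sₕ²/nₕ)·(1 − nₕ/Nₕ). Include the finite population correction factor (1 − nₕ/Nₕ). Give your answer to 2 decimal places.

151.24

N = 119161; Wₕ = Nₕ/N.
class A: (23961/119161)²·1275.3²/4657·(1 − 4657/23961) = 11.37634
class B: (95200/119161)²·666.5²/1985·(1 − 1985/95200) = 139.86024
Sum = 151.23658 → 151.24.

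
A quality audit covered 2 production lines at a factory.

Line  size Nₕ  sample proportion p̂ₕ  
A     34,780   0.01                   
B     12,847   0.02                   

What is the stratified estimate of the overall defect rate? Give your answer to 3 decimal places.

0.013

Wₕ = Nₕ/N with N = 47627: 0.7303, 0.2697.
p̂_st = 0.7303·0.01 + 0.2697·0.02 ≈ 0.01270... → 0.013.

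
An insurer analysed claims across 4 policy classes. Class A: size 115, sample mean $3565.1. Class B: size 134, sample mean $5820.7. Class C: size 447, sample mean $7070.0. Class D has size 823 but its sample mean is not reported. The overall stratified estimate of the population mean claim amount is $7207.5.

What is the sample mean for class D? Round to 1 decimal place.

8016.9

N = 115 + 134 + 447 + 823 = 1519.
Overall total = μ·N = 7207.5·1519 = 10948192.5.
Subtract the known strata: 115·3565.1 + 134·5820.7 + 447·7070.0 = 4350250.3.
Remaining total for class D: 10948192.5 − 4350250.3 = 6597942.2.
Divide by its size: 6597942.2 / 823 = 8016.941... → 8016.9.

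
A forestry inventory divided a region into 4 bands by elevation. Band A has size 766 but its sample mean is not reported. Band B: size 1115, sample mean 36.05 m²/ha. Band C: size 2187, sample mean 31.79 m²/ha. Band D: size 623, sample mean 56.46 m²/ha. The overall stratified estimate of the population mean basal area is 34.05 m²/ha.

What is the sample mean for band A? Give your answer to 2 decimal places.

19.36

Σ Nₕx̄ₕ = N·μ, so 766·x̄_A = 4691·34.05 − (1115·36.05 + 2187·31.79 + 623·56.46).
= 159728.55 − 144895.06 = 14833.49.
x̄_A = 14833.49 / 766 = 19.3649... → 19.36.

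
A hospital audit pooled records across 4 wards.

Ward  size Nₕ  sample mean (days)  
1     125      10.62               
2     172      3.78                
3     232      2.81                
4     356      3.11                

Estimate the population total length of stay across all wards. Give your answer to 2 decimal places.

3736.74

Population total = Σ Nₕ·x̄ₕ (each stratum's size times its mean).
125·10.62 + 172·3.78 + 232·2.81 + 356·3.11 = 1327.5 + 650.16 + 651.92 + 1107.16 = 3736.74.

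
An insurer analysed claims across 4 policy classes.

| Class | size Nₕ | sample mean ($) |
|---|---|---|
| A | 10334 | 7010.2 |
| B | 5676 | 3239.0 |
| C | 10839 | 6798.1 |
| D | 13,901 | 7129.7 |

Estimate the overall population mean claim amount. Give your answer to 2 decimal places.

N = 10334 + 5676 + 10839 + 13901 = 40750.
Overall mean = Σ (Nₕ/N)·x̄ₕ — weight by population share, not a simple average.
Σ Nₕx̄ₕ = 10334·7010.2 + 5676·3239.0 + 10839·6798.1 + 13901·7129.7 = 72443406.8 + 18384564 + 73684605.9 + 99109959.7 = 263622536.4.
Divide by N: 263622536.4 / 40750 = 6469.2647... → 6469.26.

6469.26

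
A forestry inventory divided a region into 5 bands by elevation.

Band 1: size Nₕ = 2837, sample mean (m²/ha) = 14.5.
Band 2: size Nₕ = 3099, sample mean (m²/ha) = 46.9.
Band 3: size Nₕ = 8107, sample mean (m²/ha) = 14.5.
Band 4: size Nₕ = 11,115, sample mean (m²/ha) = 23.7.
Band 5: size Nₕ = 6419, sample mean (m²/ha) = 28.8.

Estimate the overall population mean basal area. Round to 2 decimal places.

x̄_st = (Σ Nₕx̄ₕ) / (Σ Nₕ) = (2837·14.5 + 3099·46.9 + 8107·14.5 + 11115·23.7 + 6419·28.8) / 31577
= 752323.8 / 31577 = 23.8251... → 23.83.

23.83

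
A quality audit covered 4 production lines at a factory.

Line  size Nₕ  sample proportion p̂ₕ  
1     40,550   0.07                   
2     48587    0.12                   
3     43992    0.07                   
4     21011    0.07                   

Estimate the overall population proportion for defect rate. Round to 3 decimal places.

Wₕ = Nₕ/N with N = 154140: 0.2631, 0.3152, 0.2854, 0.1363.
p̂_st = 0.2631·0.07 + 0.3152·0.12 + 0.2854·0.07 + 0.1363·0.07 ≈ 0.08576... → 0.086.

0.086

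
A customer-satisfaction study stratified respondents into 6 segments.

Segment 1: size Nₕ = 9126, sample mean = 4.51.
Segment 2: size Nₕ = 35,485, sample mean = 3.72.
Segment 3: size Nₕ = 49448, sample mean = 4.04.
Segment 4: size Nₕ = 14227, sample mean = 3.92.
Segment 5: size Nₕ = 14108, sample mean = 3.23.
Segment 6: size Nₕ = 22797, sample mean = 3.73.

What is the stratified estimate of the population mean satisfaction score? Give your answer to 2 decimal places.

3.85

x̄_st = (Σ Nₕx̄ₕ) / (Σ Nₕ) = (9126·4.51 + 35485·3.72 + 49448·4.04 + 14227·3.92 + 14108·3.23 + 22797·3.73) / 145191
= 559303.87 / 145191 = 3.8522... → 3.85.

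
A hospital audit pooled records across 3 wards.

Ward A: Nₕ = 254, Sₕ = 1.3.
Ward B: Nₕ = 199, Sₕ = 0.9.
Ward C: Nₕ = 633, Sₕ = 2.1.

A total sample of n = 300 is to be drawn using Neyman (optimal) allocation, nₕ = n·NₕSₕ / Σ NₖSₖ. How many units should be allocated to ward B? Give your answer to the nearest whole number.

Σ NₕSₕ = 254·1.3 + 199·0.9 + 633·2.1 = 1838.6.
Share for B: 179.1/1838.6 = 0.09741.
n_B = 300 × 0.09741 = 29.223... → 29.

29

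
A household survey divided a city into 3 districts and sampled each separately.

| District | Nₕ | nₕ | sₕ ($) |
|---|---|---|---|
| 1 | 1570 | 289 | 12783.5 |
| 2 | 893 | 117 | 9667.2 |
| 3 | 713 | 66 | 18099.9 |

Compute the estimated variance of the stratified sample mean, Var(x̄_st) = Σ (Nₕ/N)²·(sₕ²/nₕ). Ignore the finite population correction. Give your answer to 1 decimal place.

451491.0

N = 3176; Wₕ = Nₕ/N.
district 1: (1570/3176)²·12783.5²/289 = 138178.3575
district 2: (893/3176)²·9667.2²/117 = 63147.6911
district 3: (713/3176)²·18099.9²/66 = 250164.9649
Sum = 451491.0135 → 451491.0.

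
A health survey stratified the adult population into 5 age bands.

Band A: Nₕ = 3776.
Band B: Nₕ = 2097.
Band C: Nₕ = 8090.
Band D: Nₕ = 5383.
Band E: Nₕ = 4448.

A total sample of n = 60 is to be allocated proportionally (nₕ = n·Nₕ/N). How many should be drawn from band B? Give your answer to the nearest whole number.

5

N = 3776 + 2097 + 8090 + 5383 + 4448 = 23794.
n_B = 60·2097/23794 = 5.288... → 5.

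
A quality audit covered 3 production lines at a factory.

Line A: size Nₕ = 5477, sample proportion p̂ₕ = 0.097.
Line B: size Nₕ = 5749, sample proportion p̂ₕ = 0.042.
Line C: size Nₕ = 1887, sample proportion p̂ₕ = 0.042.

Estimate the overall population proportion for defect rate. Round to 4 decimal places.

Wₕ = Nₕ/N with N = 13113: 0.4177, 0.4384, 0.1439.
p̂_st = 0.4177·0.097 + 0.4384·0.042 + 0.1439·0.042 ≈ 0.064972... → 0.0650.

0.0650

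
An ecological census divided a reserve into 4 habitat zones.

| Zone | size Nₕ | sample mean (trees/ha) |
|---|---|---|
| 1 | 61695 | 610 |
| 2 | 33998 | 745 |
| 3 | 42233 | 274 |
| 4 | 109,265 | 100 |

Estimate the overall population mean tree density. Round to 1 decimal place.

x̄_st = (Σ Nₕx̄ₕ) / (Σ Nₕ) = (61695·610 + 33998·745 + 42233·274 + 109265·100) / 247191
= 85460802 / 247191 = 345.728... → 345.7.

345.7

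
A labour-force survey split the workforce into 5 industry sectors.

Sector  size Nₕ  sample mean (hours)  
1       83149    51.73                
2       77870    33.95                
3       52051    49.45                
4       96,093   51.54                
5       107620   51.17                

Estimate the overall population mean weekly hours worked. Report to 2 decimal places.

N = 83149 + 77870 + 52051 + 96093 + 107620 = 416783.
Overall mean = Σ (Nₕ/N)·x̄ₕ — weight by population share, not a simple average.
Σ Nₕx̄ₕ = 83149·51.73 + 77870·33.95 + 52051·49.45 + 96093·51.54 + 107620·51.17 = 4301297.77 + 2643686.5 + 2573921.95 + 4952633.22 + 5506915.4 = 19978454.84.
Divide by N: 19978454.84 / 416783 = 47.9349... → 47.93.

47.93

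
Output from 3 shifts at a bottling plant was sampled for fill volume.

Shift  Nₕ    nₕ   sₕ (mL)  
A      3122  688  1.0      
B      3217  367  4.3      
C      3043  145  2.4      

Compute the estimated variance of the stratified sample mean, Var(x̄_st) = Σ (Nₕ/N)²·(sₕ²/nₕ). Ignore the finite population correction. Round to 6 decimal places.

N = 9382. Term for each stratum: Wₕ²sₕ²/nₕ.
Var(x̄_st) = 0.000160948 + 0.005923551 + 0.004178953 = 0.010263452 → 0.010263.

0.010263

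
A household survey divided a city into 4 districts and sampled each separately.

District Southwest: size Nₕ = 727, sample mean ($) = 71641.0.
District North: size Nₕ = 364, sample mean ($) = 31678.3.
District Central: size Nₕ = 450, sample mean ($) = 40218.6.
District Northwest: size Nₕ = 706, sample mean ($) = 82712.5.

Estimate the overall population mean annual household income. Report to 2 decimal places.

62353.05

N = 2247; weights Wₕ = Nₕ/N = (0.3235, 0.1620, 0.2003, 0.3142).
x̄_st = Σ Wₕ·x̄ₕ = 0.3235·71641.0 + 0.1620·31678.3 + 0.2003·40218.6 + 0.3142·82712.5 ≈ 62353.0499...
→ 62353.05.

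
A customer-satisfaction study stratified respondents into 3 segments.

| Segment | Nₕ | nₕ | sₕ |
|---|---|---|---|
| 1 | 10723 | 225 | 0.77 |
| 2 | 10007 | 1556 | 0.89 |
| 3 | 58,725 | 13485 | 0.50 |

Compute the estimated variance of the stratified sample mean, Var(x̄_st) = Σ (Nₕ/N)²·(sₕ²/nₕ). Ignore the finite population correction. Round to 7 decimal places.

N = 79455; Wₕ = Nₕ/N.
segment 1: (10723/79455)²·0.77²/225 = 0.0000479942
segment 2: (10007/79455)²·0.89²/1556 = 0.0000080749
segment 3: (58725/79455)²·0.50²/13485 = 0.0000101273
Sum = 0.0000661964 → 0.0000662.

0.0000662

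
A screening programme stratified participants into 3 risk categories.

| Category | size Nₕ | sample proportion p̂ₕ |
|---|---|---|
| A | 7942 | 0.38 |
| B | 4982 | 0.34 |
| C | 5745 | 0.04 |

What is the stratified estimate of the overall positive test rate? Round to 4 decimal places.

0.2647

N = 7942 + 4982 + 5745 = 18669.
Overall proportion = Σ (Nₕ/N)·p̂ₕ.
Σ Nₕp̂ₕ = 3017.96 + 1693.88 + 229.8 = 4941.64.
4941.64 / 18669 = 0.264698... → 0.2647.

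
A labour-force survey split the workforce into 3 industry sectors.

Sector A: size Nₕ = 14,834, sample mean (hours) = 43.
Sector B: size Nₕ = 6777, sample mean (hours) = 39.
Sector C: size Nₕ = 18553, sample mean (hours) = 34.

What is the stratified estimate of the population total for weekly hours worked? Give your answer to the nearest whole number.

Population total = Σ Nₕ·x̄ₕ (each stratum's size times its mean).
14834·43 + 6777·39 + 18553·34 = 637862 + 264303 + 630802 = 1532967.

1532967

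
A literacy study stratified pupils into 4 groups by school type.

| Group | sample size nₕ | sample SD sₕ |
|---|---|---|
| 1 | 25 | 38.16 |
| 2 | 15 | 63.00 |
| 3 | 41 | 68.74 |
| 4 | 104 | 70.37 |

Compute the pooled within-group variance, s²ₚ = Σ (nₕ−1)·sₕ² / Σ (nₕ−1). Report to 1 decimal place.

Degrees of freedom: 24 + 14 + 40 + 103 = 181.
Σ(nₕ−1)sₕ² = 24·1456.1856 + 14·3969 + 40·4725.1876 + 103·4951.9369 = 789571.4591.
s²ₚ = 789571.4591 / 181 = 4362.273... → 4362.3.

4362.3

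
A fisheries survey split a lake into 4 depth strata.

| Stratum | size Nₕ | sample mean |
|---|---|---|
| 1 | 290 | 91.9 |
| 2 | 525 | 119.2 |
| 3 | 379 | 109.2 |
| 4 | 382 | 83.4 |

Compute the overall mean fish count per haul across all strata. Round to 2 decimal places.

N = 1576; weights Wₕ = Nₕ/N = (0.1840, 0.3331, 0.2405, 0.2424).
x̄_st = Σ Wₕ·x̄ₕ = 0.1840·91.9 + 0.3331·119.2 + 0.2405·109.2 + 0.2424·83.4 ≈ 103.0943...
→ 103.09.

103.09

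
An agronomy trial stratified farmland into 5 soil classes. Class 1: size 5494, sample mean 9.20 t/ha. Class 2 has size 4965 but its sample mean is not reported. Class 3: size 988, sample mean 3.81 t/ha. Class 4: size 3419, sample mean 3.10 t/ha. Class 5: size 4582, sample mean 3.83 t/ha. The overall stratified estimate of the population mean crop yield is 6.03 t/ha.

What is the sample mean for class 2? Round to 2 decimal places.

7.01

Σ Nₕx̄ₕ = N·μ, so 4965·x̄_2 = 19448·6.03 − (5494·9.20 + 988·3.81 + 3419·3.10 + 4582·3.83).
= 117271.44 − 82457.04 = 34814.4.
x̄_2 = 34814.4 / 4965 = 7.0120... → 7.01.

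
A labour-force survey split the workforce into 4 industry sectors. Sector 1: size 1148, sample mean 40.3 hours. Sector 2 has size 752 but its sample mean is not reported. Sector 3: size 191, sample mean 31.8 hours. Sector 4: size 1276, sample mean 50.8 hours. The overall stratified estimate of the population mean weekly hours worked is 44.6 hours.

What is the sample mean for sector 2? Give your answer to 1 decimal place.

43.9

Σ Nₕx̄ₕ = N·μ, so 752·x̄_2 = 3367·44.6 − (1148·40.3 + 191·31.8 + 1276·50.8).
= 150168.2 − 117159 = 33009.2.
x̄_2 = 33009.2 / 752 = 43.895... → 43.9.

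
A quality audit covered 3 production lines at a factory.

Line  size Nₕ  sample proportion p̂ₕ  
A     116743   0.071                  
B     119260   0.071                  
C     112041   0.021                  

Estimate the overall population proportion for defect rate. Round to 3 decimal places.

Wₕ = Nₕ/N with N = 348044: 0.3354, 0.3427, 0.3219.
p̂_st = 0.3354·0.071 + 0.3427·0.071 + 0.3219·0.021 ≈ 0.05490... → 0.055.

0.055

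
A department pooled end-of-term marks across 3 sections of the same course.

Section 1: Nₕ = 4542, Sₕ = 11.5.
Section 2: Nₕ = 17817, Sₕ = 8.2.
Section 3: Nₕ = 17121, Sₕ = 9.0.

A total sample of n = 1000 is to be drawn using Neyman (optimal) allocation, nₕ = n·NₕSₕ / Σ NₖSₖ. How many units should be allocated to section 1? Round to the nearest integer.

Σ NₕSₕ = 4542·11.5 + 17817·8.2 + 17121·9.0 = 352421.4.
Share for 1: 52233/352421.4 = 0.14821.
n_1 = 1000 × 0.14821 = 148.212... → 148.

148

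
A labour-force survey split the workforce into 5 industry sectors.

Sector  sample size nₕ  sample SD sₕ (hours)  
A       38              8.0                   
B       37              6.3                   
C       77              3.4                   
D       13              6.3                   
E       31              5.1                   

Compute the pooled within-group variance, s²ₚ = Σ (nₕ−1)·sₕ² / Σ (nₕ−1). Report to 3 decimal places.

A: (38−1)·8.0² = 37·64 = 2368
B: (37−1)·6.3² = 36·39.69 = 1428.84
C: (77−1)·3.4² = 76·11.56 = 878.56
D: (13−1)·6.3² = 12·39.69 = 476.28
E: (31−1)·5.1² = 30·26.01 = 780.3
Numerator = 5931.98; denominator = Σ(nₕ−1) = 191.
s²ₚ = 5931.98/191 = 31.05749... → 31.057.

31.057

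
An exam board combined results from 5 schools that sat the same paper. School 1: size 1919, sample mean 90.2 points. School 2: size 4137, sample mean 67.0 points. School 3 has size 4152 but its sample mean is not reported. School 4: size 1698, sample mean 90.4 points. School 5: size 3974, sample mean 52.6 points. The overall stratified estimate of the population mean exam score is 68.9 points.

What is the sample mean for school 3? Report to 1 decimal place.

67.8

N = 1919 + 4137 + 4152 + 1698 + 3974 = 15880.
Overall total = μ·N = 68.9·15880 = 1094132.
Subtract the known strata: 1919·90.2 + 4137·67.0 + 1698·90.4 + 3974·52.6 = 812804.4.
Remaining total for school 3: 1094132 − 812804.4 = 281327.6.
Divide by its size: 281327.6 / 4152 = 67.757... → 67.8.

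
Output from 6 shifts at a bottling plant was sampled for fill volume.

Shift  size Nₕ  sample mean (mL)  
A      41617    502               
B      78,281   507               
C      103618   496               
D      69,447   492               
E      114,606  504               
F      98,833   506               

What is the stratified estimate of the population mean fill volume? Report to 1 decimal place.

N = 41617 + 78281 + 103618 + 69447 + 114606 + 98833 = 506402.
The stratified mean weights each stratum mean by its population share Nₕ/N.
Σ Nₕx̄ₕ = 41617·502 + 78281·507 + 103618·496 + 69447·492 + 114606·504 + 98833·506 = 20891734 + 39688467 + 51394528 + 34167924 + 57761424 + 50009498 = 253913575.
Divide by N: 253913575 / 506402 = 501.407... → 501.4.

501.4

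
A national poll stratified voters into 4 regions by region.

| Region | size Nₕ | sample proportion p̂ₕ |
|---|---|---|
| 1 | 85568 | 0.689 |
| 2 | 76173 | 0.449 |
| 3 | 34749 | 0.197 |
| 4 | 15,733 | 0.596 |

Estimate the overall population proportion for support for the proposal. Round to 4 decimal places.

0.5154

N = 85568 + 76173 + 34749 + 15733 = 212223.
Overall proportion = Σ (Nₕ/N)·p̂ₕ.
Σ Nₕp̂ₕ = 58956.352 + 34201.677 + 6845.553 + 9376.868 = 109380.45.
109380.45 / 212223 = 0.515403... → 0.5154.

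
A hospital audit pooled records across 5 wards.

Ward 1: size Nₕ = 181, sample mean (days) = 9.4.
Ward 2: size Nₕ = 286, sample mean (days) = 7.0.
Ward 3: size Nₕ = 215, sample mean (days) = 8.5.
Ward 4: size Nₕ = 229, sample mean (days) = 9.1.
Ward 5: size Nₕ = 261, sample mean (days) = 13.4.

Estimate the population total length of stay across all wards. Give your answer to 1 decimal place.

1: 181·9.4 = 1701.4
2: 286·7.0 = 2002
3: 215·8.5 = 1827.5
4: 229·9.1 = 2083.9
5: 261·13.4 = 3497.4
τ̂ = Σ Nₕx̄ₕ = 11112.2.

11112.2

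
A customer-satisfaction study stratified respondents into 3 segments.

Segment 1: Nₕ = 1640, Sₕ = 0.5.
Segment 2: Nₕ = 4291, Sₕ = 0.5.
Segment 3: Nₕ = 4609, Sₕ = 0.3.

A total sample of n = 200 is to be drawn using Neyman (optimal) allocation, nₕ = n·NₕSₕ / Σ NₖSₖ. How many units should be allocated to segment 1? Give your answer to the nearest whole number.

38

Σ NₕSₕ = 1640·0.5 + 4291·0.5 + 4609·0.3 = 4348.2.
Share for 1: 820/4348.2 = 0.18858.
n_1 = 200 × 0.18858 = 37.717... → 38.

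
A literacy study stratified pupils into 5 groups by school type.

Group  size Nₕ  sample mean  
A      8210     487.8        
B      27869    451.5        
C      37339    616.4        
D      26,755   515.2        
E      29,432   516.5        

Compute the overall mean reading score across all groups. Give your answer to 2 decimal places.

N = 8210 + 27869 + 37339 + 26755 + 29432 = 129605.
Weight each subgroup mean by Nₕ/N and sum.
Σ Nₕx̄ₕ = 8210·487.8 + 27869·451.5 + 37339·616.4 + 26755·515.2 + 29432·516.5 = 4004838 + 12582853.5 + 23015759.6 + 13784176 + 15201628 = 68589255.1.
Divide by N: 68589255.1 / 129605 = 529.2177... → 529.22.

529.22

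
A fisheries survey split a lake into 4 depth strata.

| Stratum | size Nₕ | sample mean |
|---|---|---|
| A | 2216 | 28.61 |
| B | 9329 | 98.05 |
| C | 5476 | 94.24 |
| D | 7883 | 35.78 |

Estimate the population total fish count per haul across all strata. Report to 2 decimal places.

Population total = Σ Nₕ·x̄ₕ (each stratum's size times its mean).
2216·28.61 + 9329·98.05 + 5476·94.24 + 7883·35.78 = 63399.76 + 914708.45 + 516058.24 + 282053.74 = 1776220.19.

1776220.19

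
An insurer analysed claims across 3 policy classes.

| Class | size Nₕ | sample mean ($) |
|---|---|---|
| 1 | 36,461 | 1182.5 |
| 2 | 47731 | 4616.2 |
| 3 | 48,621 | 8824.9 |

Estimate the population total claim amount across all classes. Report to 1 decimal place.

Population total = Σ Nₕ·x̄ₕ (each stratum's size times its mean).
36461·1182.5 + 47731·4616.2 + 48621·8824.9 = 43115132.5 + 220335842.2 + 429075462.9 = 692526437.6.

692526437.6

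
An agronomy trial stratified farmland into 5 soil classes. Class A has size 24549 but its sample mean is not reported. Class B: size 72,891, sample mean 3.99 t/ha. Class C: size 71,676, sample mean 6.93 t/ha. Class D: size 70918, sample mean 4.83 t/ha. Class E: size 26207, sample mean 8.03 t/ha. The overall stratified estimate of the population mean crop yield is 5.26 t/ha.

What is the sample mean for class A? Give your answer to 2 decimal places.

2.44

N = 24549 + 72891 + 71676 + 70918 + 26207 = 266241.
Overall total = μ·N = 5.26·266241 = 1400427.66.
Subtract the known strata: 72891·3.99 + 71676·6.93 + 70918·4.83 + 26207·8.03 = 1340525.92.
Remaining total for class A: 1400427.66 − 1340525.92 = 59901.74.
Divide by its size: 59901.74 / 24549 = 2.4401... → 2.44.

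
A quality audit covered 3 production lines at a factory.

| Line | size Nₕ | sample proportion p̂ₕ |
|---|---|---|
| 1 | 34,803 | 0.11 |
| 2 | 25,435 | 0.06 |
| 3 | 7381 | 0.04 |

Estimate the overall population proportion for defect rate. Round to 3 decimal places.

0.084

N = 34803 + 25435 + 7381 = 67619.
Overall proportion = Σ (Nₕ/N)·p̂ₕ.
Σ Nₕp̂ₕ = 3828.33 + 1526.1 + 295.24 = 5649.67.
5649.67 / 67619 = 0.08355... → 0.084.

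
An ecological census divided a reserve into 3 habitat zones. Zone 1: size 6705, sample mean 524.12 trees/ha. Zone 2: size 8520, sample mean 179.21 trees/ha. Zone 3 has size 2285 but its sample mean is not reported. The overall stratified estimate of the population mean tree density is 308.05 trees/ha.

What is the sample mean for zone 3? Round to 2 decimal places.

154.43

N = 6705 + 8520 + 2285 = 17510.
Overall total = μ·N = 308.05·17510 = 5393955.5.
Subtract the known strata: 6705·524.12 + 8520·179.21 = 5041093.8.
Remaining total for zone 3: 5393955.5 − 5041093.8 = 352861.7.
Divide by its size: 352861.7 / 2285 = 154.4253... → 154.43.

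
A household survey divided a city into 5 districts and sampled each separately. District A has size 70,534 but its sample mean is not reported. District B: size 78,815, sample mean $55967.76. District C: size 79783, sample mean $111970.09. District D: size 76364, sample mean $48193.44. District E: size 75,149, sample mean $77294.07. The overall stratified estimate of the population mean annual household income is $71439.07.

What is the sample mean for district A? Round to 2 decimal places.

N = 70534 + 78815 + 79783 + 76364 + 75149 = 380645.
Overall total = μ·N = 71439.07·380645 = 27192924800.15.
Subtract the known strata: 78815·55967.76 + 79783·111970.09 + 76364·48193.44 + 75149·77294.07 = 22833224613.46.
Remaining total for district A: 27192924800.15 − 22833224613.46 = 4359700186.69.
Divide by its size: 4359700186.69 / 70534 = 61809.9099... → 61809.91.

61809.91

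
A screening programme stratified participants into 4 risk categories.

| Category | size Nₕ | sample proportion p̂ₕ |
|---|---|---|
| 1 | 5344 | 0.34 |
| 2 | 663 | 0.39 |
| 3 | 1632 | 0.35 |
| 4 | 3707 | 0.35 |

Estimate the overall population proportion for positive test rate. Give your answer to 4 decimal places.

Wₕ = Nₕ/N with N = 11346: 0.4710, 0.0584, 0.1438, 0.3267.
p̂_st = 0.4710·0.34 + 0.0584·0.39 + 0.1438·0.35 + 0.3267·0.35 ≈ 0.347627... → 0.3476.

0.3476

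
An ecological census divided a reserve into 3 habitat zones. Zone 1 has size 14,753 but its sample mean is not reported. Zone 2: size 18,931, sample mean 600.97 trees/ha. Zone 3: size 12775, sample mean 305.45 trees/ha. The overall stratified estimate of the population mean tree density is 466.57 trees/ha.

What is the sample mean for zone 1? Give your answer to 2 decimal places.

N = 14753 + 18931 + 12775 = 46459.
Overall total = μ·N = 466.57·46459 = 21676375.63.
Subtract the known strata: 18931·600.97 + 12775·305.45 = 15279086.82.
Remaining total for zone 1: 21676375.63 − 15279086.82 = 6397288.81.
Divide by its size: 6397288.81 / 14753 = 433.6263... → 433.63.

433.63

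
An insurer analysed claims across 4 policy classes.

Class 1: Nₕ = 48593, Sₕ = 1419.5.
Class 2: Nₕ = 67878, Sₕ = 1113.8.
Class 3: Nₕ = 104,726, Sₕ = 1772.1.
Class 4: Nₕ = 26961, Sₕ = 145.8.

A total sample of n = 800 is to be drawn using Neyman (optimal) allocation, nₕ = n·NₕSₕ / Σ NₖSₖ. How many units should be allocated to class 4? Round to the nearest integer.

Σ NₕSₕ = 48593·1419.5 + 67878·1113.8 + 104726·1772.1 + 26961·145.8 = 334096138.3.
Share for 4: 3930913.8/334096138.3 = 0.01177.
n_4 = 800 × 0.01177 = 9.413... → 9.

9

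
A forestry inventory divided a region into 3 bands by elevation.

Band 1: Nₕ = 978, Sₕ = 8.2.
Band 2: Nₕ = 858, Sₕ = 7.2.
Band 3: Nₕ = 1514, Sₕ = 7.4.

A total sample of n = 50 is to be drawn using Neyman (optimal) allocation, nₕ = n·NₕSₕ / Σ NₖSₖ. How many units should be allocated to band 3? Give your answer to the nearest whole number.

22

1: NₕSₕ = 978·8.2 = 8019.6
2: NₕSₕ = 858·7.2 = 6177.6
3: NₕSₕ = 1514·7.4 = 11203.6
Σ NₕSₕ = 25400.8.
n_3 = 50·11203.6/25400.8 = 22.054... → 22.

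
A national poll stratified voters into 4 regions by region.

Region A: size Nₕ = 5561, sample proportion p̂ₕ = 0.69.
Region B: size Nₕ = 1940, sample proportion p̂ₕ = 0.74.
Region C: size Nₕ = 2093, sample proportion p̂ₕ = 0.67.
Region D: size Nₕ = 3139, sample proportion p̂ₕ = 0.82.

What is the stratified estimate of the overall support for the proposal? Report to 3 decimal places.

0.726

Wₕ = Nₕ/N with N = 12733: 0.4367, 0.1524, 0.1644, 0.2465.
p̂_st = 0.4367·0.69 + 0.1524·0.74 + 0.1644·0.67 + 0.2465·0.82 ≈ 0.72638... → 0.726.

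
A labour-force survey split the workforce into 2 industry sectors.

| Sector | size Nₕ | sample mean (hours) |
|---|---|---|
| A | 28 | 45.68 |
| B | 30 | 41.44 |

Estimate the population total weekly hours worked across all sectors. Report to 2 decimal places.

A: 28·45.68 = 1279.04
B: 30·41.44 = 1243.2
τ̂ = Σ Nₕx̄ₕ = 2522.24.

2522.24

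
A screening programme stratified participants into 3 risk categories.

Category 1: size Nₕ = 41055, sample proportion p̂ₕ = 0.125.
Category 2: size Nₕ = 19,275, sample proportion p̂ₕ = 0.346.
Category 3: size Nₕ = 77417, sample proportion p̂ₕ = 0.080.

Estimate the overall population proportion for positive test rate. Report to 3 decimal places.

Wₕ = Nₕ/N with N = 137747: 0.2980, 0.1399, 0.5620.
p̂_st = 0.2980·0.125 + 0.1399·0.346 + 0.5620·0.080 ≈ 0.13063... → 0.131.

0.131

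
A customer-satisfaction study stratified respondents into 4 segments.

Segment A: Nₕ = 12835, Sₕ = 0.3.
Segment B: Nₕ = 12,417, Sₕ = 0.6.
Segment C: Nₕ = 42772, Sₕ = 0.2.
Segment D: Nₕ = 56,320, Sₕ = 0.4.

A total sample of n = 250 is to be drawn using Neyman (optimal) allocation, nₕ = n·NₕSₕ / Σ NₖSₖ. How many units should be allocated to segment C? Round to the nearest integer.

A: NₕSₕ = 12835·0.3 = 3850.5
B: NₕSₕ = 12417·0.6 = 7450.2
C: NₕSₕ = 42772·0.2 = 8554.4
D: NₕSₕ = 56320·0.4 = 22528
Σ NₕSₕ = 42383.1.
n_C = 250·8554.4/42383.1 = 50.459... → 50.

50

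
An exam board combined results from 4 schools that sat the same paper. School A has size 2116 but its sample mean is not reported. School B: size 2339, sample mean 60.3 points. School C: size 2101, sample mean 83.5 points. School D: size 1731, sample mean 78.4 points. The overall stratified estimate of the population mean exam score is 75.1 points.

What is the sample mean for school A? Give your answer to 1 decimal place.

Σ Nₕx̄ₕ = N·μ, so 2116·x̄_A = 8287·75.1 − (2339·60.3 + 2101·83.5 + 1731·78.4).
= 622353.7 − 452185.6 = 170168.1.
x̄_A = 170168.1 / 2116 = 80.420... → 80.4.

80.4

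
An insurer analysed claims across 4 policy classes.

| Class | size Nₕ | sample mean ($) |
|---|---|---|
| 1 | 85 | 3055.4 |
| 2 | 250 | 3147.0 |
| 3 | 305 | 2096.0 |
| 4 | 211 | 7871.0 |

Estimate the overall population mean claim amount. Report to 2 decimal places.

N = 85 + 250 + 305 + 211 = 851.
Weight each subgroup mean by Nₕ/N and sum.
Σ Nₕx̄ₕ = 85·3055.4 + 250·3147.0 + 305·2096.0 + 211·7871.0 = 259709 + 786750 + 639280 + 1660781 = 3346520.
Divide by N: 3346520 / 851 = 3932.4559... → 3932.46.

3932.46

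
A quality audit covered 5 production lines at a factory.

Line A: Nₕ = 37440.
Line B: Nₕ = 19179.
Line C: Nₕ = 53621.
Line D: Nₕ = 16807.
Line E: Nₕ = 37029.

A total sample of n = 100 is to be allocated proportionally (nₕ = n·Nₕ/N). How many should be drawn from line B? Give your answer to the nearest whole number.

N = 37440 + 19179 + 53621 + 16807 + 37029 = 164076.
n_B = 100·19179/164076 = 11.689... → 12.

12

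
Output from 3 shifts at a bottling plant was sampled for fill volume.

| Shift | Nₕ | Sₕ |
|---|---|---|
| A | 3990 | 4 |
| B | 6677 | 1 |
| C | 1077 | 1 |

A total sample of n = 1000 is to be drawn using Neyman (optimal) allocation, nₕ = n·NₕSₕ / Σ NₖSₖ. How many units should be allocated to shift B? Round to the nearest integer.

282

Σ NₕSₕ = 3990·4 + 6677·1 + 1077·1 = 23714.
Share for B: 6677/23714 = 0.28156.
n_B = 1000 × 0.28156 = 281.564... → 282.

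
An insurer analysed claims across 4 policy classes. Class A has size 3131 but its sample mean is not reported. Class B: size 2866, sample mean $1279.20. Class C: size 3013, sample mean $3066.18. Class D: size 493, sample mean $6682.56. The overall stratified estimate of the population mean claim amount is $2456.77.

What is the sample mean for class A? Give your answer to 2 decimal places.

2282.85

Σ Nₕx̄ₕ = N·μ, so 3131·x̄_A = 9503·2456.77 − (2866·1279.20 + 3013·3066.18 + 493·6682.56).
= 23346685.31 − 16199089.62 = 7147595.69.
x̄_A = 7147595.69 / 3131 = 2282.8476... → 2282.85.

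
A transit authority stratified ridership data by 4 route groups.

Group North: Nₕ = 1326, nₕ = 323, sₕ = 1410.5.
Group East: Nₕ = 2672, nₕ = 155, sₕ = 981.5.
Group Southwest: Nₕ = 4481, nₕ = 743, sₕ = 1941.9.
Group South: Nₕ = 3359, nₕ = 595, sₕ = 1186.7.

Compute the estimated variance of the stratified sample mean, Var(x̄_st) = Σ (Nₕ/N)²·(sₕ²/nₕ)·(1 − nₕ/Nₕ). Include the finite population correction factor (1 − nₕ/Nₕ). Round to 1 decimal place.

N = 11838; Wₕ = Nₕ/N.
group North: (1326/11838)²·1410.5²/323·(1 − 323/1326) = 58.4563
group East: (2672/11838)²·981.5²/155·(1 − 155/2672) = 298.2716
group Southwest: (4481/11838)²·1941.9²/743·(1 − 743/4481) = 606.6280
group South: (3359/11838)²·1186.7²/595·(1 − 595/3359) = 156.8037
Sum = 1120.1597 → 1120.2.

1120.2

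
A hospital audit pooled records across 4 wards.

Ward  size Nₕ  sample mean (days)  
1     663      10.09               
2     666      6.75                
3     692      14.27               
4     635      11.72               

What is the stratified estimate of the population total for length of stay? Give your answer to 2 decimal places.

28502.21

1: 663·10.09 = 6689.67
2: 666·6.75 = 4495.5
3: 692·14.27 = 9874.84
4: 635·11.72 = 7442.2
τ̂ = Σ Nₕx̄ₕ = 28502.21.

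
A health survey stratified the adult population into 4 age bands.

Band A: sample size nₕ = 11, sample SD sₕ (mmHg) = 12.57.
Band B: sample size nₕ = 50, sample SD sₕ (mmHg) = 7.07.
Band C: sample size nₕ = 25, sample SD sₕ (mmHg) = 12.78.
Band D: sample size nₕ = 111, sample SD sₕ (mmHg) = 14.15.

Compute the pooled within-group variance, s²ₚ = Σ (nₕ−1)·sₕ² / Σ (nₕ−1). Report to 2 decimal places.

155.30

A: (11−1)·12.57² = 10·158.0049 = 1580.049
B: (50−1)·7.07² = 49·49.9849 = 2449.2601
C: (25−1)·12.78² = 24·163.3284 = 3919.8816
D: (111−1)·14.15² = 110·200.2225 = 22024.475
Numerator = 29973.6657; denominator = Σ(nₕ−1) = 193.
s²ₚ = 29973.6657/193 = 155.3040... → 155.30.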